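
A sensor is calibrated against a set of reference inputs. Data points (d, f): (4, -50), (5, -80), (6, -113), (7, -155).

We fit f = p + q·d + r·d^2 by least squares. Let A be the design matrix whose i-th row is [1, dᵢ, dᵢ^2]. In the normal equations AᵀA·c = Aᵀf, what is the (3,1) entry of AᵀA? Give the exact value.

Row 3 ↔ basis d^2, column 1 ↔ basis 1, so (AᵀA)_{3,1} = Σᵢ d^2 = (16)·(1) + (25)·(1) + (36)·(1) + (49)·(1) = 126.

126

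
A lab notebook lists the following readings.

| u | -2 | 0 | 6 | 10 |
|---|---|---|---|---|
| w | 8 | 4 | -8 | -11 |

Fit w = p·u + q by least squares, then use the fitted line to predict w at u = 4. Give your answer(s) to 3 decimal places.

ŵ = -2.571

Entries of AᵀA: Σu·u = 140, Σu = 14, Σ1 = 4.
Right-hand side: Σu·w = -174, Σw = -7.
So AᵀA·[p, q]ᵀ = Aᵀw: [[140, 14]; [14, 4]]·[p, q]ᵀ = [-174, -7]ᵀ.
Determinant 140·4 − 14² = 364.
p = ((-174)·4 − 14·(-7))/364 = -23/14; q = (140·(-7) − 14·(-174))/364 = 4.
At u = 4: ŵ = (-23/14)·(4) + (4)·(1) = -18/7.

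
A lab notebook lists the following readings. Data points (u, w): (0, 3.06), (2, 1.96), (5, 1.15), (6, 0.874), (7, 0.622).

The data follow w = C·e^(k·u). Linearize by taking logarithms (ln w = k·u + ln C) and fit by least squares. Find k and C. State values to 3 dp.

Taking logs, ln w = k·u + ln C, so regress ln w on u.
Σu = 20.0000, Σ(u)² = 114.0000, Σln w = 1.3216, Σu·ln w = -2.0871.
Normal system: [[114.0000, 20.0000]; [20.0000, 5]]·[k, ln C]ᵀ = [-2.0871, 1.3216]ᵀ.
Solving (det = 170.0000): k = -0.21687, ln C = 1.13181, so C = exp(1.13181) = 3.10125.

k = -0.217, C = 3.101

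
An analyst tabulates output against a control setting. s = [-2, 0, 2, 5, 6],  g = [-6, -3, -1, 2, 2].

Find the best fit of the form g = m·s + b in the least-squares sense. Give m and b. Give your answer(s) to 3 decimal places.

Entries of MᵀM: Σs·s = 69, Σs = 11, Σ1 = 5.
For Mᵀg: Σs·g = 32, Σg = -6.
MᵀM·[m, b]ᵀ = Mᵀg becomes [[69, 11]; [11, 5]]·[m, b]ᵀ = [32, -6]ᵀ.
Eliminating b: 5·(row 1) − 11·(row 2) gives 224·m = 5·32 − 11·(-6) = 226, so m = 113/112.
Then b = ((-6) − 11·(113/112))/5 = -383/112.

m = 1.009, b = -3.420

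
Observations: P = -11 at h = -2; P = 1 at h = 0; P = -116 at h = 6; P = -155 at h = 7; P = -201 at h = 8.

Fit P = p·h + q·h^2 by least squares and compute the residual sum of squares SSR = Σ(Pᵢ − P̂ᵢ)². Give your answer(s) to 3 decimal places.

SSR = 3.362

AᵀA·[p, q]ᵀ = AᵀP reads: 153·p + 1063·q = -3367;  1063·p + 7809·q = -24679.
Δ = 153·7809 − 1063² = 64808.
p = ((-3367)·7809 − 1063·(-24679))/64808 = -29563/32404; q = (153·(-24679) − 1063·(-3367))/64808 = -98383/32404.
Residuals: -11019/16202, 1, -19849/16202, 1272/8101, 4953/8101; SSR = 54469/16202.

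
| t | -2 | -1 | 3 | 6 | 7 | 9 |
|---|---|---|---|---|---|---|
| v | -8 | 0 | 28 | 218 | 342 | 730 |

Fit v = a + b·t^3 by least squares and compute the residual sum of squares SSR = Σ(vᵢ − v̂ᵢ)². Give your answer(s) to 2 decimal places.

Forming XᵀX = [[6, 1306]; [1306, 696540]] and Xᵀv = [1310, 697384]ᵀ gives XᵀX·[a, b]ᵀ = Xᵀv.
Eliminating b: 696540·(row 1) − 1306·(row 2) gives 2473604·a = 696540·1310 − 1306·697384 = 1683896, so a = 420974/618401.
Then b = (697384 − 1306·(420974/618401))/696540 = 618361/618401.
Residuals: -421294/618401, 197387/618401, 198507/618401, 824468/618401, -1025655/618401, 226587/618401; SSR = 3297072/618401.

SSR = 5.33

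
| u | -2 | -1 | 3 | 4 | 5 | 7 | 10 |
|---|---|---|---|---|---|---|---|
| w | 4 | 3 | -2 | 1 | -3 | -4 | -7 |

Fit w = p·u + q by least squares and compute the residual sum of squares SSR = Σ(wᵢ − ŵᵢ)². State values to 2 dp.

SSR = 8.56

The normal system MᵀM·[p, q]ᵀ = Mᵀw is [[204, 26]; [26, 7]]·[p, q]ᵀ = [-126, -8]ᵀ.
det = 204·7 − 26² = 752.
p = ((-126)·7 − 26·(-8))/752 = -337/376; q = (204·(-8) − 26·(-126))/752 = 411/188.
Residuals: 1/47, -31/376, -563/376, 451/188, -265/376, 33/376, -21/94; SSR = 1609/188.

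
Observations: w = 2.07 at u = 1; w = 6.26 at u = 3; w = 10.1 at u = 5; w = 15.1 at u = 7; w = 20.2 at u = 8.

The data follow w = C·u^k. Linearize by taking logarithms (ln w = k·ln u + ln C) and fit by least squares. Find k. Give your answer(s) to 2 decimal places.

k = 1.06

Taking logs, ln w = k·ln u + ln C, so regress ln w on ln u.
XᵀX = [[11.9079, 6.7334]; [6.7334, 5]], rhs = [17.2696, 10.5946]ᵀ  (here Σln u = 6.7334, Σ(ln u)² = 11.9079, Σln w = 10.5946, Σln u·ln w = 17.2696).
Δ = 11.9079·5 − (6.7334)² = 14.2007; k = (17.2696·5 − 6.7334·10.5946)/14.2007 = 1.05700, ln C = (11.9079·10.5946 − 6.7334·17.2696)/14.2007 = 0.69549.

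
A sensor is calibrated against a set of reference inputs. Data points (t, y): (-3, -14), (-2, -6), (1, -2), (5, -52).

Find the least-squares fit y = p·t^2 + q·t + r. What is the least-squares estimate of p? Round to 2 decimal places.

Setting ∂/∂p … = 0 gives: 723·p + 91·q + 39·r = -1452;  91·p + 39·q + 1·r = -208;  39·p + 1·q + 4·r = -74.
Inverting the 3×3 Gram matrix, [p, q, r]ᵀ = [-1291/668, -2799/3340, 923/1670]ᵀ.

p = -1.93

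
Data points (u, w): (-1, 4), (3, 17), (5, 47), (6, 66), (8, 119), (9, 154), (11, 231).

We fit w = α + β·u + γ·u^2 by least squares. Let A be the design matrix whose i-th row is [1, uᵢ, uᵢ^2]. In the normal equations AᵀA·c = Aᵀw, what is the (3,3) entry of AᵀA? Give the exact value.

27301

Row 3 ↔ basis u^2, column 3 ↔ basis u^2, so (AᵀA)_{3,3} = Σᵢ (u^2)·(u^2) = (1)·(1) + (9)·(9) + (25)·(25) + (36)·(36) + (64)·(64) + (81)·(81) + (121)·(121) = 27301.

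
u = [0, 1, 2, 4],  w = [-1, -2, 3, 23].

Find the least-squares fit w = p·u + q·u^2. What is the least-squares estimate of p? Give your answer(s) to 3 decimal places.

p = -3.431

MᵀM·[p, q]ᵀ = Mᵀw reads: 21·p + 73·q = 96;  73·p + 273·q = 378.
Determinant 21·273 − 73² = 404.
p = (96·273 − 73·378)/404 = -693/202; q = (21·378 − 73·96)/404 = 465/202.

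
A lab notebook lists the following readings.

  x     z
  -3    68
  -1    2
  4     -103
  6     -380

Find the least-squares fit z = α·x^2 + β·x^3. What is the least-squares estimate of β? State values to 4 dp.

Entries of AᵀA: Σx^2·x^2 = 1634, Σx^2·x^3 = 8556, Σx^3·x^3 = 51482.
And Σx^2·z = -14714, Σx^3·z = -90510.
So AᵀA·[α, β]ᵀ = Aᵀz: [[1634, 8556]; [8556, 51482]]·[α, β]ᵀ = [-14714, -90510]ᵀ.
Determinant 1634·51482 − 8556² = 10916452.
α = ((-14714)·51482 − 8556·(-90510))/10916452 = 4224353/2729113; β = (1634·(-90510) − 8556·(-14714))/10916452 = -5500089/2729113.

β = -2.0153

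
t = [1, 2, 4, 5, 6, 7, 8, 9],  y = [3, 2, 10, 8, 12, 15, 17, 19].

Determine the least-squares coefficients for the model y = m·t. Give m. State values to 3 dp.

Entries of XᵀX: Σt·t = 276.
Moment sums: Σt·y = 571.
XᵀX·[m]ᵀ = Xᵀy becomes [[276]]·[m]ᵀ = [571]ᵀ.
m = 571/276 = 2.06884.

m = 2.069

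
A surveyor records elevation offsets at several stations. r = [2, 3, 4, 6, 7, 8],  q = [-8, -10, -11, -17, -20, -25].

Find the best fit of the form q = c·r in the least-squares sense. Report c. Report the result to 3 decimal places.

c = -2.989

Sums needed: Σr·r = 178.
Right-hand side: Σr·q = -532.
Hence c = -532 / 178 ≈ -2.98876.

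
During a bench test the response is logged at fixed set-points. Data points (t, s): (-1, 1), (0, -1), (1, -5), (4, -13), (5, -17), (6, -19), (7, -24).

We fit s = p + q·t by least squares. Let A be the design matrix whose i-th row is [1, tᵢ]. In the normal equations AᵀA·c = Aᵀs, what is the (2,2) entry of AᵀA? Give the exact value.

Row 2 ↔ basis t, column 2 ↔ basis t, so (AᵀA)_{2,2} = Σᵢ (t)·(t) = (-1)·(-1) + (0)·(0) + (1)·(1) + (4)·(4) + (5)·(5) + (6)·(6) + (7)·(7) = 128.

128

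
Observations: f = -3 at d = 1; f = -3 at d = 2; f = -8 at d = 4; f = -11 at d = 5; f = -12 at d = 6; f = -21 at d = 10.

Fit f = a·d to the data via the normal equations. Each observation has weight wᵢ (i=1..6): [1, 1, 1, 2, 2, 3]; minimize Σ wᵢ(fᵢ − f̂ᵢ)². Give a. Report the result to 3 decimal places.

Normal-equation sums: Σwᵢ·d·d = 443.
And Σwᵢ·d·f = -925.
Hence a = -925 / 443 ≈ -2.08804.

a = -2.088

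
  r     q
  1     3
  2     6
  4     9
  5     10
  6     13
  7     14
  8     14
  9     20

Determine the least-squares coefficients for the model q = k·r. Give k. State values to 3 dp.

With design matrix X, XᵀX = [[276]] and Xᵀq = [569]ᵀ.
Hence k = 569 / 276 ≈ 2.06159.

k = 2.062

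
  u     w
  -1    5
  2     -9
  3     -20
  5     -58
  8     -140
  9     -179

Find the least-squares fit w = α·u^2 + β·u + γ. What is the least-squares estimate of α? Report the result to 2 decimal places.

α = -1.98

Setting ∂/∂α … = 0 gives: 11380·α + 1400·β + 184·γ = -25120;  1400·α + 184·β + 26·γ = -3104;  184·α + 26·β + 6·γ = -401.
Row-reducing yields α = -11405/5757, β = -27829/11514, γ = 8430/1919.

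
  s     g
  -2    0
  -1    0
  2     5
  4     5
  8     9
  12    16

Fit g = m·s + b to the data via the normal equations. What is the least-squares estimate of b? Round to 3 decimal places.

Normal-equation sums: Σs·s = 233, Σs = 23, Σ1 = 6.
Moment sums: Σs·g = 294, Σg = 35.
Normal equations: [[233, 23]; [23, 6]]·[m, b]ᵀ = [294, 35]ᵀ.
Eliminating b: 6·(row 1) − 23·(row 2) gives 869·m = 6·294 − 23·35 = 959, so m = 959/869.
Then b = (35 − 23·(959/869))/6 = 1393/869.

b = 1.603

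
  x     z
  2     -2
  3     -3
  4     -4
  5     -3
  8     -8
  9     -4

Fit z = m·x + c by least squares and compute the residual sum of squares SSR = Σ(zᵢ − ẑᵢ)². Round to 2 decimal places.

Sums needed: Σx·x = 199, Σx = 31, Σ1 = 6.
For Aᵀz: Σx·z = -144, Σz = -24.
So AᵀA·[m, c]ᵀ = Aᵀz: [[199, 31]; [31, 6]]·[m, c]ᵀ = [-144, -24]ᵀ.
Δ = 199·6 − 31² = 233.
m = ((-144)·6 − 31·(-24))/233 = -120/233; c = (199·(-24) − 31·(-144))/233 = -312/233.
Residuals: 86/233, -27/233, -140/233, 213/233, -592/233, 460/233; SSR = 2726/233.

SSR = 11.70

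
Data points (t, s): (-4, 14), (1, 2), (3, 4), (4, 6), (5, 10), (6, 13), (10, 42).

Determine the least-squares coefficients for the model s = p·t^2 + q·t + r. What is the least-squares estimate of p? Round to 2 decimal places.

p = 0.50

The normal system MᵀM·[p, q, r]ᵀ = Mᵀs is [[12515, 1369, 203]; [1369, 203, 25]; [203, 25, 7]]·[p, q, r]ᵀ = [5276, 530, 91]ᵀ.
Solving the 3×3 system (Gaussian elimination) gives p = 9179/18537, q = -74263/74148, r = 54795/24716.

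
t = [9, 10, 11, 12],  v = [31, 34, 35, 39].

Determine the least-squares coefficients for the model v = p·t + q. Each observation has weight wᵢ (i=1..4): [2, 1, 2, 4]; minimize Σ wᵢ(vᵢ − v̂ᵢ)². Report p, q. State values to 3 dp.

p = 2.621, q = 7.241

The normal system AᵀWA·[p, q]ᵀ = AᵀWv is [[1080, 98]; [98, 9]]·[p, q]ᵀ = [3540, 322]ᵀ.
det = 1080·9 − 98² = 116.
p = (3540·9 − 98·322)/116 = 76/29; q = (1080·322 − 98·3540)/116 = 210/29.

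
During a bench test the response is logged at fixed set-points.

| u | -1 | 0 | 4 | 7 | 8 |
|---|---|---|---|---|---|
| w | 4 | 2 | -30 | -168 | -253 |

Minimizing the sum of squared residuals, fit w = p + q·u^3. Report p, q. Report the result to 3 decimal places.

Sums needed: Σ1 = 5, Σu^3 = 918, Σu^3·u^3 = 383890.
And Σw = -445, Σu^3·w = -189084.
AᵀA·[p, q]ᵀ = Aᵀw becomes [[5, 918]; [918, 383890]]·[p, q]ᵀ = [-445, -189084]ᵀ.
Δ = 5·383890 − 918² = 1076726.
p = ((-445)·383890 − 918·(-189084))/1076726 = 1374031/538363; q = (5·(-189084) − 918·(-445))/1076726 = -268455/538363.

p = 2.552, q = -0.499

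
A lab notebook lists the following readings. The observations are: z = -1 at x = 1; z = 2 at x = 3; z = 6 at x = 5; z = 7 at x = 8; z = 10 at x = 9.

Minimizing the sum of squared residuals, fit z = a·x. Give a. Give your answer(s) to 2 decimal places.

Forming MᵀM = [[180]] and Mᵀz = [181]ᵀ gives MᵀM·[a]ᵀ = Mᵀz.
Hence a = 181 / 180 ≈ 1.00556.

a = 1.01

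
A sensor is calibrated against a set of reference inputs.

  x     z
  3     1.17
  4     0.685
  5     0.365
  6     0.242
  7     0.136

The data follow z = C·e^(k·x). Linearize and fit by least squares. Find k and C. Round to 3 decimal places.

Let Y = ln z. Fitting Y = k·x + ln C by least squares:
Sums: Σx = 25.0000, Σ(x)² = 135.0000, Σln z = -4.6431, Σx·ln z = -28.5602.
Normal system: [[135.0000, 25.0000]; [25.0000, 5]]·[k, ln C]ᵀ = [-28.5602, -4.6431]ᵀ.
Slope k = (n·Σx·ln z − Σx·Σln z)/(n·Σ(x)² − (Σx)²) = (5·-28.5602 − 25.0000·-4.6431)/50.0000 = -0.53447; ln C = (Σln z − k·Σx)/n = 1.74372, so C = exp(1.74372) = 5.71859.

k = -0.534, C = 5.719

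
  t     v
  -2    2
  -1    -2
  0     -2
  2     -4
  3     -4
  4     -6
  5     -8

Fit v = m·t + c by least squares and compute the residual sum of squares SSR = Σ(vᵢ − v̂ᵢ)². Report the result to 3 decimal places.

SSR = 5.822

Entries of XᵀX: Σt·t = 59, Σt = 11, Σ1 = 7.
And Σt·v = -86, Σv = -24.
Normal equations: [[59, 11]; [11, 7]]·[m, c]ᵀ = [-86, -24]ᵀ.
Determinant 59·7 − 11² = 292.
m = ((-86)·7 − 11·(-24))/292 = -169/146; c = (59·(-24) − 11·(-86))/292 = -235/146.
Residuals: 189/146, -113/73, -57/146, -11/146, 79/73, 35/146, -44/73; SSR = 425/73.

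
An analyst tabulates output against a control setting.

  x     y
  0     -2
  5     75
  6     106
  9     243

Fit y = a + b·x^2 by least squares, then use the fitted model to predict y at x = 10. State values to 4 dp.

ŷ = 300.3121

MᵀM·[a, b]ᵀ = Mᵀy reads: 4·a + 142·b = 422;  142·a + 8482·b = 25374.
Eliminating b: 8482·(row 1) − 142·(row 2) gives 13764·a = 8482·422 − 142·25374 = -23704, so a = -5926/3441.
Then b = (25374 − 142·(-5926/3441))/8482 = 10393/3441.
At x = 10: ŷ = (-5926/3441)·(1) + (10393/3441)·(100) = 344458/1147.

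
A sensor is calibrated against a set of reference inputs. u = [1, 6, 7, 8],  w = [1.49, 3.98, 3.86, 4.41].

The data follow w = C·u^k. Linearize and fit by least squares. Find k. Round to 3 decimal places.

k = 0.517

With ln wᵢ as the transformed response and ln uᵢ as the regressor:
Σln u = 5.8171, Σ(ln u)² = 11.3210, Σln w = 4.6146, Σln u·ln w = 8.1888.
Equations: 11.3210·k + 5.8171·ln C = 8.1888;  5.8171·k + 4·ln C = 4.6146.
Solving (det = 11.4454): k = 0.51651, ln C = 0.40250.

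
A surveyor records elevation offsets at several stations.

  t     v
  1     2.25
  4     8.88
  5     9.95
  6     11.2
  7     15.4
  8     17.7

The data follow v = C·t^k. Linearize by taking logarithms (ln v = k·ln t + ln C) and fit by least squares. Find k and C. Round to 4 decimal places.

Taking logs, ln v = k·ln t + ln C, so regress ln v on ln t.
Sums: Σln t = 8.8128, Σ(ln t)² = 15.8331, Σln v = 13.3162, Σln t·ln v = 22.3502.
Normal system: [[15.8331, 8.8128]; [8.8128, 6]]·[k, ln C]ᵀ = [22.3502, 13.3162]ᵀ.
Solving (det = 17.3327): k = 0.96626, ln C = 0.80011, so C = exp(0.80011) = 2.22578.

k = 0.9663, C = 2.2258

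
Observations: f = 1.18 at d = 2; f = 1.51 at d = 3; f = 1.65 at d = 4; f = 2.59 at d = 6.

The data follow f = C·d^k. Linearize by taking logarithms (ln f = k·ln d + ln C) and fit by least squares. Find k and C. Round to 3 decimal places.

Taking logs, ln f = k·ln d + ln C, so regress ln f on ln d.
Σln d = 4.9698, Σ(ln d)² = 6.8196, Σln f = 2.0301, Σln d·ln f = 2.9668.
Equations: 6.8196·k + 4.9698·ln C = 2.9668;  4.9698·k + 4·ln C = 2.0301.
Δ = 6.8196·4 − (4.9698)² = 2.5794; k = (2.9668·4 − 4.9698·2.0301)/2.5794 = 0.68944, ln C = (6.8196·2.0301 − 4.9698·2.9668)/2.5794 = -0.34908, so C = exp(-0.34908) = 0.70534.

k = 0.689, C = 0.705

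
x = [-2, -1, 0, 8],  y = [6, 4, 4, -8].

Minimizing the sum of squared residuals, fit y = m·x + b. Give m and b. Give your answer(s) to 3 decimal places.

Setting ∂/∂m … = 0 gives: 69·m + 5·b = -80;  5·m + 4·b = 6.
(Σx·x = 69, Σx = 5, Σ1 = 4, Σx·y = -80, Σy = 6.)
Eliminating b: 4·(row 1) − 5·(row 2) gives 251·m = 4·(-80) − 5·6 = -350, so m = -350/251.
Then b = (6 − 5·(-350/251))/4 = 814/251.

m = -1.394, b = 3.243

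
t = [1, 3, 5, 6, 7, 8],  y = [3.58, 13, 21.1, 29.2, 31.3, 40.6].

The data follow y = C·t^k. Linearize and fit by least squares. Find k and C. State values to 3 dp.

With ln yᵢ as the transformed response and ln tᵢ as the regressor:
XᵀX = [[15.1183, 8.5252]; [8.5252, 6]], rhs = [28.1739, 17.4111]ᵀ  (here Σln t = 8.5252, Σ(ln t)² = 15.1183, Σln y = 17.4111, Σln t·ln y = 28.1739).
Solving (det = 18.0313): k = 1.14306, ln C = 1.27773, so C = exp(1.27773) = 3.58849.

k = 1.143, C = 3.588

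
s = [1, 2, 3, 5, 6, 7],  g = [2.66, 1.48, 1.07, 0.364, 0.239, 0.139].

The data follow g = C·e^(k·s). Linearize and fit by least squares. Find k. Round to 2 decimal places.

k = -0.48

Linearized form: ln g = k·s + ln C. From the 6 transformed points,
Σs = 24.0000, Σ(s)² = 124.0000, Σln g = -2.9771, Σs·ln g = -25.4883.
Equations: 124.0000·k + 24.0000·ln C = -25.4883;  24.0000·k + 6·ln C = -2.9771.
Solving (det = 168.0000): k = -0.48499, ln C = 1.44377.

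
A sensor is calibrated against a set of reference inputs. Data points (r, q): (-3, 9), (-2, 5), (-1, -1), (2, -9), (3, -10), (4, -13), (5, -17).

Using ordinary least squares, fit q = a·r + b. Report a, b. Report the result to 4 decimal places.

a = -3.0558, b = -1.6505

Setting ∂/∂a … = 0 gives: 68·a + 8·b = -221;  8·a + 7·b = -36.
(Σr·r = 68, Σr = 8, Σ1 = 7, Σr·q = -221, Σq = -36.)
Δ = 68·7 − 8² = 412.
a = ((-221)·7 − 8·(-36))/412 = -1259/412; b = (68·(-36) − 8·(-221))/412 = -170/103.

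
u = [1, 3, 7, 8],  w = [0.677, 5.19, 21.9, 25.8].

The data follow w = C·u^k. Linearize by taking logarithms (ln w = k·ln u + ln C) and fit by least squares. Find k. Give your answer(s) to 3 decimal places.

Let Y = ln w. Fitting Y = k·ln u + ln C by least squares:
Σln u = 5.1240, Σ(ln u)² = 9.3176, Σln w = 7.5935, Σln u·ln w = 14.5741.
Normal system: [[9.3176, 5.1240]; [5.1240, 4]]·[k, ln C]ᵀ = [14.5741, 7.5935]ᵀ.
Δ = 9.3176·4 − (5.1240)² = 11.0154; k = (14.5741·4 − 5.1240·7.5935)/11.0154 = 1.76005, ln C = (9.3176·7.5935 − 5.1240·14.5741)/11.0154 = -0.35623.

k = 1.760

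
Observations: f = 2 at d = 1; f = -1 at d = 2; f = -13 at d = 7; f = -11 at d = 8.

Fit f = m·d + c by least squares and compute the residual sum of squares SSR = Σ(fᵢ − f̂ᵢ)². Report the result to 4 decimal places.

SSR = 8.6892

With design matrix A, AᵀA = [[118, 18]; [18, 4]] and Aᵀf = [-179, -23]ᵀ.
det = 118·4 − 18² = 148.
m = ((-179)·4 − 18·(-23))/148 = -151/74; c = (118·(-23) − 18·(-179))/148 = 127/37.
Residuals: 45/74, -13/37, -159/74, 70/37; SSR = 643/74.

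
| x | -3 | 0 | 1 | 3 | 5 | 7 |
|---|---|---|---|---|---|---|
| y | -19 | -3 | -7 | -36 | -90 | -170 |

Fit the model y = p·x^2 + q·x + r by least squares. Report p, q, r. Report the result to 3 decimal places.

The normal equations are: 3189·p + 469·q + 93·r = -11082;  469·p + 93·q + 13·r = -1698;  93·p + 13·q + 6·r = -325.
(Σx^2·x^2 = 3189, Σx^2·x = 469, Σx^2 = 93, Σx·x = 93, Σx = 13, Σ1 = 6, Σx^2·y = -11082, Σx·y = -1698, Σy = -325.)
Row-reducing yields p = -94526/31305, q = -5991/2087, r = -35827/31305.

p = -3.020, q = -2.871, r = -1.144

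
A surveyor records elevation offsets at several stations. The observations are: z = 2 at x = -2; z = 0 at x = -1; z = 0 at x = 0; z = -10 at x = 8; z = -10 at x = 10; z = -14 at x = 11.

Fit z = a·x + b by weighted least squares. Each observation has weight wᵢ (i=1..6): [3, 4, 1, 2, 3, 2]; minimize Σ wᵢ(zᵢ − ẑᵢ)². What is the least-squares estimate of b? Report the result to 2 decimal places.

b = -0.60

From the data, Σwᵢ·x·x = 686, Σwᵢ·x = 58, Σwᵢ·1 = 15.
Right-hand side: Σwᵢ·x·z = -780, Σwᵢ·z = -72.
Normal equations: [[686, 58]; [58, 15]]·[a, b]ᵀ = [-780, -72]ᵀ.
Δ = 686·15 − 58² = 6926.
a = ((-780)·15 − 58·(-72))/6926 = -3762/3463; b = (686·(-72) − 58·(-780))/6926 = -2076/3463.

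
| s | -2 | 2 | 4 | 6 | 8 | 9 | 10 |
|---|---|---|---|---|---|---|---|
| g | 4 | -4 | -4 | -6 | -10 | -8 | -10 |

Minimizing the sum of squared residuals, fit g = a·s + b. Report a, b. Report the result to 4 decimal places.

a = -1.0888, b = 0.3264

Setting ∂/∂a … = 0 gives: 305·a + 37·b = -320;  37·a + 7·b = -38.
Δ = 305·7 − 37² = 766.
a = ((-320)·7 − 37·(-38))/766 = -417/383; b = (305·(-38) − 37·(-320))/766 = 125/383.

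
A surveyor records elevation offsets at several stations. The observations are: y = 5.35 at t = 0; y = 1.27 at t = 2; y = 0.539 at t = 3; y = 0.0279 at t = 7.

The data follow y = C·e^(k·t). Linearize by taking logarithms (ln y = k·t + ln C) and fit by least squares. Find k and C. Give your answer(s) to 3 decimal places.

Linearized form: ln y = k·t + ln C. From the 4 transformed points,
Sums: Σt = 12.0000, Σ(t)² = 62.0000, Σln y = -2.2811, Σt·ln y = -26.4300.
Normal system: [[62.0000, 12.0000]; [12.0000, 4]]·[k, ln C]ᵀ = [-26.4300, -2.2811]ᵀ.
Δ = 62.0000·4 − (12.0000)² = 104.0000; k = (-26.4300·4 − 12.0000·-2.2811)/104.0000 = -0.75334, ln C = (62.0000·-2.2811 − 12.0000·-26.4300)/104.0000 = 1.68975, so C = exp(1.68975) = 5.41815.

k = -0.753, C = 5.418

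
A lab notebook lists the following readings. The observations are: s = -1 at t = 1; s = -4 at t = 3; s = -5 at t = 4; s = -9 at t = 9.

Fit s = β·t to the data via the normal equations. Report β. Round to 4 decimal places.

Setting ∂/∂β … = 0 gives: 107·β = -114.
(Σt·t = 107, Σt·s = -114.)
β = (-114)/107 = -1.06542.

β = -1.0654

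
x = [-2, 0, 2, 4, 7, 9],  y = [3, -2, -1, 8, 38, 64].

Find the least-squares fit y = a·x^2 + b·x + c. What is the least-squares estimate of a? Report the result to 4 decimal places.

Entries of AᵀA: Σx^2·x^2 = 9250, Σx^2·x = 1136, Σx^2 = 154, Σx·x = 154, Σx = 20, Σ1 = 6.
And Σx^2·y = 7182, Σx·y = 866, Σy = 110.
So AᵀA·[a, b, c]ᵀ = Aᵀy: [[9250, 1136, 154]; [1136, 154, 20]; [154, 20, 6]]·[a, b, c]ᵀ = [7182, 866, 110]ᵀ.
Solving the 3×3 system (Gaussian elimination) gives a = 26152/28095, b = -25823/28095, c = -23361/9365.

a = 0.9308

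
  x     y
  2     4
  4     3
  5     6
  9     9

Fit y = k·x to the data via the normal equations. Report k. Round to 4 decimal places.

k = 1.0397

Compute the Gram sums: Σx·x = 126.
And Σx·y = 131.
Normal equations: [[126]]·[k]ᵀ = [131]ᵀ.
k = 131/126 = 1.03968.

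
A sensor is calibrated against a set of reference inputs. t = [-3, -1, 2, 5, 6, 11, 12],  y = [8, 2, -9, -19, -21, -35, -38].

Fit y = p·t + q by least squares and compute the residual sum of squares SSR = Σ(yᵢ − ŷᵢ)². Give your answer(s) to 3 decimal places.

Sums needed: Σt·t = 340, Σt = 32, Σ1 = 7.
Moment sums: Σt·y = -1106, Σy = -112.
Δ = 340·7 − 32² = 1356.
p = ((-1106)·7 − 32·(-112))/1356 = -693/226; q = (340·(-112) − 32·(-1106))/1356 = -224/113.
Residuals: 177/226, 207/226, -100/113, -381/226, -70/113, 161/226, 88/113; SSR = 743/113.

SSR = 6.575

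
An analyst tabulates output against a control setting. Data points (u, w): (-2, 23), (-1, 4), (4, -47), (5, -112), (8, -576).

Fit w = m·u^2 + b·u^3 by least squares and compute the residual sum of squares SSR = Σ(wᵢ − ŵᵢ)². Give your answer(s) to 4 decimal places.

SSR = 2.1970

Compute the Gram sums: Σu^2·u^2 = 4994, Σu^2·u^3 = 36884, Σu^3·u^3 = 281930.
For Xᵀw: Σu^2·w = -40320, Σu^3·w = -312108.
Normal equations: [[4994, 36884]; [36884, 281930]]·[m, b]ᵀ = [-40320, -312108]ᵀ.
Eliminating b: 281930·(row 1) − 36884·(row 2) gives 47528964·m = 281930·(-40320) − 36884·(-312108) = 144373872, so m = 12031156/3960747.
Then b = ((-312108) − 36884·(12031156/3960747))/281930 = -5958706/3960747.
Residuals: -74557/62869, -2146874/3960747, 901193/1320249, 65098/565821, -526784/3960747; SSR = 2900650/1320249.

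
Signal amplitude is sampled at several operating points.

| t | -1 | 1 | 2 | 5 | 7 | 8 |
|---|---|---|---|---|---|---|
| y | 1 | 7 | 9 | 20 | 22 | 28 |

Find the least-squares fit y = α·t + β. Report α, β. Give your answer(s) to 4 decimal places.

Compute the Gram sums: Σt·t = 144, Σt = 22, Σ1 = 6.
Moment sums: Σt·y = 502, Σy = 87.
So XᵀX·[α, β]ᵀ = Xᵀy: [[144, 22]; [22, 6]]·[α, β]ᵀ = [502, 87]ᵀ.
Δ = 144·6 − 22² = 380.
α = (502·6 − 22·87)/380 = 549/190; β = (144·87 − 22·502)/380 = 371/95.

α = 2.8895, β = 3.9053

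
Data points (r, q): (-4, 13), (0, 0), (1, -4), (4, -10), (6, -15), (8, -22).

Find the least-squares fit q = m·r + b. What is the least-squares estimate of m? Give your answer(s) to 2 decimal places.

With design matrix X, XᵀX = [[133, 15]; [15, 6]] and Xᵀq = [-362, -38]ᵀ.
det = 133·6 − 15² = 573.
m = ((-362)·6 − 15·(-38))/573 = -534/191; b = (133·(-38) − 15·(-362))/573 = 376/573.

m = -2.80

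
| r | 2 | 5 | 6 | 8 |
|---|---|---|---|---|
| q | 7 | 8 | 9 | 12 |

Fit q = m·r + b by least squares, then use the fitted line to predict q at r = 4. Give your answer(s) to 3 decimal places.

Compute the Gram sums: Σr·r = 129, Σr = 21, Σ1 = 4.
Right-hand side: Σr·q = 204, Σq = 36.
Normal equations: [[129, 21]; [21, 4]]·[m, b]ᵀ = [204, 36]ᵀ.
Determinant 129·4 − 21² = 75.
m = (204·4 − 21·36)/75 = 4/5; b = (129·36 − 21·204)/75 = 24/5.
At r = 4: q̂ = (4/5)·(4) + (24/5)·(1) = 8.

q̂ = 8.000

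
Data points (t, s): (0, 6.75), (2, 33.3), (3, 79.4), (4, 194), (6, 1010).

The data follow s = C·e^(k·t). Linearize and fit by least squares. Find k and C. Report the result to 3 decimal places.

k = 0.839, C = 6.534

Taking logs, ln s = k·t + ln C, so regress ln s on t.
Σt = 15.0000, Σ(t)² = 65.0000, Σln s = 21.9752, Σt·ln s = 82.7123.
Equations: 65.0000·k + 15.0000·ln C = 82.7123;  15.0000·k + 5·ln C = 21.9752.
Slope k = (n·Σt·ln s − Σt·Σln s)/(n·Σ(t)² − (Σt)²) = (5·82.7123 − 15.0000·21.9752)/100.0000 = 0.83934; ln C = (Σln s − k·Σt)/n = 1.87701, so C = exp(1.87701) = 6.53396.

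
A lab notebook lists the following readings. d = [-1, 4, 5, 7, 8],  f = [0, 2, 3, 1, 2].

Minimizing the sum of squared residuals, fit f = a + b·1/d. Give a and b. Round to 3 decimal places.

a = 1.698, b = 1.732

Sums needed: Σ1 = 5, Σ1/d = -79/280, Σ1/d·1/d = 89261/78400.
And Σf = 8, Σ1/d·f = 209/140.
So MᵀM·[a, b]ᵀ = Mᵀf: [[5, -79/280]; [-79/280, 89261/78400]]·[a, b]ᵀ = [8, 209/140]ᵀ.
Eliminating b: (89261/78400)·(row 1) − (-79/280)·(row 2) gives (6876/1225)·a = (89261/78400)·8 − (-79/280)·(209/140) = 10673/1120, so a = 373555/220032.
Then b = ((209/140) − (-79/280)·(373555/220032))/(89261/78400) = 47635/27504.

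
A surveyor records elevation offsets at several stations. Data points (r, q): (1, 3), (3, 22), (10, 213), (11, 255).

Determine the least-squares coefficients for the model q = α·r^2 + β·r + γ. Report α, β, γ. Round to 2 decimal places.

XᵀX·[α, β, γ]ᵀ = Xᵀq reads: 24723·α + 2359·β + 231·γ = 52356;  2359·α + 231·β + 25·γ = 5004;  231·α + 25·β + 4·γ = 493.
Inverting the 3×3 Gram matrix, [α, β, γ]ᵀ = [51251/26356, 50415/26356, -13231/13178]ᵀ.

α = 1.94, β = 1.91, γ = -1.00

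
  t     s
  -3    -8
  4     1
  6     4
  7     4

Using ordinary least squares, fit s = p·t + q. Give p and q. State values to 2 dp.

p = 1.25, q = -4.14

Entries of AᵀA: Σt·t = 110, Σt = 14, Σ1 = 4.
Moment sums: Σt·s = 80, Σs = 1.
Normal equations: [[110, 14]; [14, 4]]·[p, q]ᵀ = [80, 1]ᵀ.
Δ = 110·4 − 14² = 244.
p = (80·4 − 14·1)/244 = 153/122; q = (110·1 − 14·80)/244 = -505/122.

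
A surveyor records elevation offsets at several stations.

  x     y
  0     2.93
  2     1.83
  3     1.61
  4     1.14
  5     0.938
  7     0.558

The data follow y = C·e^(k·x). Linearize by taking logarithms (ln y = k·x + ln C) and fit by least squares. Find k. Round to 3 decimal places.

k = -0.237

Linearized form: ln y = k·x + ln C. From the 6 transformed points,
Σx = 21.0000, Σ(x)² = 103.0000, Σln y = 1.6392, Σx·ln y = -1.2424.
Equations: 103.0000·k + 21.0000·ln C = -1.2424;  21.0000·k + 6·ln C = 1.6392.
Slope k = (n·Σx·ln y − Σx·Σln y)/(n·Σ(x)² − (Σx)²) = (6·-1.2424 − 21.0000·1.6392)/177.0000 = -0.23659; ln C = (Σln y − k·Σx)/n = 1.10127.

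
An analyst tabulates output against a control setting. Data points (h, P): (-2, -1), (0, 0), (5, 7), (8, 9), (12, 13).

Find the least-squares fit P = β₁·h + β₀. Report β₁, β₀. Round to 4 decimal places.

β₁ = 1.0381, β₀ = 0.8247

XᵀX·[β₁, β₀]ᵀ = XᵀP reads: 237·β₁ + 23·β₀ = 265;  23·β₁ + 5·β₀ = 28.
(Σh·h = 237, Σh = 23, Σ1 = 5, Σh·P = 265, ΣP = 28.)
Δ = 237·5 − 23² = 656.
β₁ = (265·5 − 23·28)/656 = 681/656; β₀ = (237·28 − 23·265)/656 = 541/656.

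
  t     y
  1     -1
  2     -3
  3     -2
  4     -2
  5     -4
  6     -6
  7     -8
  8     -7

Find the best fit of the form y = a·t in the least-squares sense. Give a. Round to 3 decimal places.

a = -0.926

Normal-equation sums: Σt·t = 204.
Moment sums: Σt·y = -189.
Hence a = -189 / 204 ≈ -0.926471.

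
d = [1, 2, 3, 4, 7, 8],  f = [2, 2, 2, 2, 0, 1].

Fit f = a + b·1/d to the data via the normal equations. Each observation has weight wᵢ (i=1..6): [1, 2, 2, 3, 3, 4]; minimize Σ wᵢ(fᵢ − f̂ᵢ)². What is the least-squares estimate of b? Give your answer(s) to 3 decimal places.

b = 1.987

The normal equations are: 15·a + (365/84)·b = 20;  (365/84)·a + (3587/1764)·b = 22/3.
(Σwᵢ·1 = 15, Σwᵢ·1/d = 365/84, Σwᵢ·1/d·1/d = 3587/1764, Σwᵢ·f = 20, Σwᵢ·1/d·f = 22/3.)
det = 15·(3587/1764) − (365/84)² = 81995/7056.
a = (20·(3587/1764) − (365/84)·(22/3))/(81995/7056) = 12424/16399; b = (15·(22/3) − (365/84)·20)/(81995/7056) = 32592/16399.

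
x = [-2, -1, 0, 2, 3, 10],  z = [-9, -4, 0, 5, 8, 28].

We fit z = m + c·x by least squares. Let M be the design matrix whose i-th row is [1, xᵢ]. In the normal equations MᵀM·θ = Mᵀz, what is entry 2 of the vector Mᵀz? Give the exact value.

Entry 2 ↔ basis x, so (Mᵀz)_{2} = Σᵢ (x)·zᵢ = (-2)·(-9) + (-1)·(-4) + (0)·(0) + (2)·(5) + (3)·(8) + (10)·(28) = 336.

336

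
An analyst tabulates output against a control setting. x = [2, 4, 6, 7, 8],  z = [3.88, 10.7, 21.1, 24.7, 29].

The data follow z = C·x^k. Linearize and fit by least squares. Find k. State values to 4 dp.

k = 1.4762

With ln zᵢ as the transformed response and ln xᵢ as the regressor:
AᵀA = [[13.7233, 7.8966]; [7.8966, 5]], rhs = [22.9315, 13.3495]ᵀ  (here Σln x = 7.8966, Σ(ln x)² = 13.7233, Σln z = 13.3495, Σln x·ln z = 22.9315).
Solving (det = 6.2610): k = 1.47622, ln C = 0.33847.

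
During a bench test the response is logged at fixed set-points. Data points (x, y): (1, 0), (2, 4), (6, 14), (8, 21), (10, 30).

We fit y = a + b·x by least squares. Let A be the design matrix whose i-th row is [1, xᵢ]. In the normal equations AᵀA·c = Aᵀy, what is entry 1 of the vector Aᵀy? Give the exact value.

69

Entry 1 ↔ basis 1, so (Aᵀy)_{1} = Σᵢ yᵢ = (1)·(0) + (1)·(4) + (1)·(14) + (1)·(21) + (1)·(30) = 69.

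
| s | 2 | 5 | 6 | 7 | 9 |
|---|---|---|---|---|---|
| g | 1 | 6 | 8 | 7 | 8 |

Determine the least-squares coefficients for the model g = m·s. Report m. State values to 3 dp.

m = 1.031

Setting ∂/∂m … = 0 gives: 195·m = 201.
Hence m = 201 / 195 ≈ 1.03077.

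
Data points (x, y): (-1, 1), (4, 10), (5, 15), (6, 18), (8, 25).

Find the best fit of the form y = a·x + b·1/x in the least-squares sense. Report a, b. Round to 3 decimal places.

a = 3.126, b = -4.366

The normal equations are: 142·a + 5·b = 422;  5·a + (16501/14400)·b = 85/8.
(Σx·x = 142, Σx·1/x = 5, Σ1/x·1/x = 16501/14400, Σx·y = 422, Σ1/x·y = 85/8.)
Eliminating b: (16501/14400)·(row 1) − 5·(row 2) gives (991571/7200)·a = (16501/14400)·422 − 5·(85/8) = 3099211/7200, so a = 3099211/991571.
Then b = ((85/8) − 5·(3099211/991571))/(16501/14400) = -4329000/991571.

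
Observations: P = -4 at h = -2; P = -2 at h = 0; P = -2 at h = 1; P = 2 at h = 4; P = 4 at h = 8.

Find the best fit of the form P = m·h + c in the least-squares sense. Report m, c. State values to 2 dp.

Normal-equation sums: Σh·h = 85, Σh = 11, Σ1 = 5.
And Σh·P = 46, ΣP = -2.
AᵀA·[m, c]ᵀ = AᵀP becomes [[85, 11]; [11, 5]]·[m, c]ᵀ = [46, -2]ᵀ.
Eliminating c: 5·(row 1) − 11·(row 2) gives 304·m = 5·46 − 11·(-2) = 252, so m = 63/76.
Then c = ((-2) − 11·(63/76))/5 = -169/76.

m = 0.83, c = -2.22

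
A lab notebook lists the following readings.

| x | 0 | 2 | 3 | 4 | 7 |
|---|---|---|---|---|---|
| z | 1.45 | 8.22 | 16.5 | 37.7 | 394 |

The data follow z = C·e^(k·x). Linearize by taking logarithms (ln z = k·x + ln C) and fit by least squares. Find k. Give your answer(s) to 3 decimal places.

With ln zᵢ as the transformed response and xᵢ as the regressor:
Σx = 16.0000, Σ(x)² = 78.0000, Σln z = 14.8875, Σx·ln z = 68.9763.
Equations: 78.0000·k + 16.0000·ln C = 68.9763;  16.0000·k + 5·ln C = 14.8875.
Δ = 78.0000·5 − (16.0000)² = 134.0000; k = (68.9763·5 − 16.0000·14.8875)/134.0000 = 0.79613, ln C = (78.0000·14.8875 − 16.0000·68.9763)/134.0000 = 0.42988.

k = 0.796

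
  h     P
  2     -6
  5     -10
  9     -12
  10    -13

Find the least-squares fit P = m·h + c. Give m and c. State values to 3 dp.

m = -0.817, c = -4.939

Forming MᵀM = [[210, 26]; [26, 4]] and MᵀP = [-300, -41]ᵀ gives MᵀM·[m, c]ᵀ = MᵀP.
Determinant 210·4 − 26² = 164.
m = ((-300)·4 − 26·(-41))/164 = -67/82; c = (210·(-41) − 26·(-300))/164 = -405/82.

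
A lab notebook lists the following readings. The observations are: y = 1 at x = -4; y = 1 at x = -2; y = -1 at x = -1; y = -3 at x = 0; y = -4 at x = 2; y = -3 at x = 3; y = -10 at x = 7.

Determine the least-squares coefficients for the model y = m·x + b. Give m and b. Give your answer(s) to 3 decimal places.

m = -0.987, b = -2.009

From the data, Σx·x = 83, Σx = 5, Σ1 = 7.
Right-hand side: Σx·y = -92, Σy = -19.
Normal equations: [[83, 5]; [5, 7]]·[m, b]ᵀ = [-92, -19]ᵀ.
Eliminating b: 7·(row 1) − 5·(row 2) gives 556·m = 7·(-92) − 5·(-19) = -549, so m = -549/556.
Then b = ((-19) − 5·(-549/556))/7 = -1117/556.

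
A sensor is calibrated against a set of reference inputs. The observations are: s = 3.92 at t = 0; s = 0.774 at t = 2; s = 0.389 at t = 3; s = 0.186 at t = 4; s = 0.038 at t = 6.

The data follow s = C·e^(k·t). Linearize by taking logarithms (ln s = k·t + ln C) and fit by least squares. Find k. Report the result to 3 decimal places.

k = -0.767

Let Y = ln s. Fitting Y = k·t + ln C by least squares:
AᵀA = [[65.0000, 15.0000]; [15.0000, 5]], rhs = [-29.6939, -4.7864]ᵀ  (here Σt = 15.0000, Σ(t)² = 65.0000, Σln s = -4.7864, Σt·ln s = -29.6939).
Solving (det = 100.0000): k = -0.76673, ln C = 1.34290.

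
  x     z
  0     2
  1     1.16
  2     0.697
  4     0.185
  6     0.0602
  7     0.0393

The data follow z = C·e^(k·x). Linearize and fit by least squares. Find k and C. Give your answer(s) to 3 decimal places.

k = -0.576, C = 2.037

Linearized form: ln z = k·x + ln C. From the 6 transformed points,
Σx = 20.0000, Σ(x)² = 106.0000, Σln z = -7.2534, Σx·ln z = -46.8393.
Normal system: [[106.0000, 20.0000]; [20.0000, 6]]·[k, ln C]ᵀ = [-46.8393, -7.2534]ᵀ.
Solving (det = 236.0000): k = -0.57613, ln C = 0.71154, so C = exp(0.71154) = 2.03714.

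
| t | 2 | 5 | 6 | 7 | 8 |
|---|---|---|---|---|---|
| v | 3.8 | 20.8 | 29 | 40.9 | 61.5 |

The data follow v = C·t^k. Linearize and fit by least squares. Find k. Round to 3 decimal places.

k = 1.948

Linearized form: ln v = k·ln t + ln C. From the 5 transformed points,
AᵀA = [[14.3918, 8.1197]; [8.1197, 5]], rhs = [27.6301, 15.5674]ᵀ  (here Σln t = 8.1197, Σ(ln t)² = 14.3918, Σln v = 15.5674, Σln t·ln v = 27.6301).
Solving (det = 6.0295): k = 1.94842, ln C = -0.05063.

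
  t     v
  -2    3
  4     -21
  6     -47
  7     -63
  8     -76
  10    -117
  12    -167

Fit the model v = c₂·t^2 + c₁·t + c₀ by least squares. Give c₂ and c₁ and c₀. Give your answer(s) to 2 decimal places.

The normal system AᵀA·[c₂, c₁, c₀]ᵀ = Aᵀv is [[38801, 3855, 413]; [3855, 413, 45]; [413, 45, 7]]·[c₂, c₁, c₀]ᵀ = [-45715, -4595, -488]ᵀ.
Row-reducing yields c₂ = -1204659/1209922, c₁ = -367555/172846, c₀ = 1633004/604961.

c₂ = -1.00, c₁ = -2.13, c₀ = 2.70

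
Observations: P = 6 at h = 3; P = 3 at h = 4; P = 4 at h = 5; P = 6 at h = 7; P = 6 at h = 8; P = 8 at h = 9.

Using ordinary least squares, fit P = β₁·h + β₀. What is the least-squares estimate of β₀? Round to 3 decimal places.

MᵀM·[β₁, β₀]ᵀ = MᵀP reads: 244·β₁ + 36·β₀ = 212;  36·β₁ + 6·β₀ = 33.
(Σh·h = 244, Σh = 36, Σ1 = 6, Σh·P = 212, ΣP = 33.)
det = 244·6 − 36² = 168.
β₁ = (212·6 − 36·33)/168 = 1/2; β₀ = (244·33 − 36·212)/168 = 5/2.

β₀ = 2.500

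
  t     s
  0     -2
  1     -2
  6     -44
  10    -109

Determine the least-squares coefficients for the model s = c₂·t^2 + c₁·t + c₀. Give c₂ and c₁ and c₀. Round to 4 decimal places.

Forming MᵀM = [[11297, 1217, 137]; [1217, 137, 17]; [137, 17, 4]] and Mᵀs = [-12486, -1356, -157]ᵀ gives MᵀM·[c₂, c₁, c₀]ᵀ = Mᵀs.
Row-reducing yields c₂ = -1027/1100, c₁ = -1633/1100, c₀ = -53/55.

c₂ = -0.9336, c₁ = -1.4845, c₀ = -0.9636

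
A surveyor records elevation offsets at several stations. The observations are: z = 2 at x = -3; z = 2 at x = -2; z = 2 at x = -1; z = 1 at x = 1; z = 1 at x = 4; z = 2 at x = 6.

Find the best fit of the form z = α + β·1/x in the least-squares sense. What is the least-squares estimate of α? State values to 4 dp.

Compute the Gram sums: Σ1 = 6, Σ1/x = -5/12, Σ1/x·1/x = 353/144.
Right-hand side: Σz = 10, Σ1/x·z = -25/12.
det = 6·(353/144) − (-5/12)² = 2093/144.
α = (10·(353/144) − (-5/12)·(-25/12))/(2093/144) = 3405/2093; β = (6·(-25/12) − (-5/12)·10)/(2093/144) = -1200/2093.

α = 1.6269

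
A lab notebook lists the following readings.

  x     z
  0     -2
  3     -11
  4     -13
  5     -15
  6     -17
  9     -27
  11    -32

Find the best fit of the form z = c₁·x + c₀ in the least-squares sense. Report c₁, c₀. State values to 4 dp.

Forming AᵀA = [[288, 38]; [38, 7]] and Aᵀz = [-857, -117]ᵀ gives AᵀA·[c₁, c₀]ᵀ = Aᵀz.
Eliminating c₀: 7·(row 1) − 38·(row 2) gives 572·c₁ = 7·(-857) − 38·(-117) = -1553, so c₁ = -1553/572.
Then c₀ = ((-117) − 38·(-1553/572))/7 = -565/286.

c₁ = -2.7150, c₀ = -1.9755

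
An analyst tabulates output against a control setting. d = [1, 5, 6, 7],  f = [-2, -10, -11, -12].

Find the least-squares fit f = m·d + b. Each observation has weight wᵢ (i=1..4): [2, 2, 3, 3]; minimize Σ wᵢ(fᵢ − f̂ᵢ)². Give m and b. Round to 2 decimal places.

m = -1.70, b = -0.63

Setting ∂/∂m … = 0 gives: 307·m + 51·b = -554;  51·m + 10·b = -93.
Eliminating b: 10·(row 1) − 51·(row 2) gives 469·m = 10·(-554) − 51·(-93) = -797, so m = -797/469.
Then b = ((-93) − 51·(-797/469))/10 = -297/469.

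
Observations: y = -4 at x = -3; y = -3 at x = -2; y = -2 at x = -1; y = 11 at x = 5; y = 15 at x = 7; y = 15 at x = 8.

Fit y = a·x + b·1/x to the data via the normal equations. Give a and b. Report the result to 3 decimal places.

The normal equations are: 152·a + 6·b = 300;  6·a + (1014049/705600)·b = 9283/840.
Determinant 152·(1014049/705600) − 6² = 16091731/88200.
a = (300·(1014049/705600) − 6·(9283/840))/(16091731/88200) = 64357095/32183462; b = (152·(9283/840) − 6·300)/(16091731/88200) = -10603320/16091731.

a = 2.000, b = -0.659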